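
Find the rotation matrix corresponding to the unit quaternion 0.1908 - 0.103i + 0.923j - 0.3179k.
[[-0.906, -0.0688, 0.4177], [-0.3114, 0.7767, -0.5475], [-0.2867, -0.6261, -0.7251]]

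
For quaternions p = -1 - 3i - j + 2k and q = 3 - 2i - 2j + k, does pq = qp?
No: pq = -13 - 4i - 2j + 9k ≠ -13 - 10i + k = qp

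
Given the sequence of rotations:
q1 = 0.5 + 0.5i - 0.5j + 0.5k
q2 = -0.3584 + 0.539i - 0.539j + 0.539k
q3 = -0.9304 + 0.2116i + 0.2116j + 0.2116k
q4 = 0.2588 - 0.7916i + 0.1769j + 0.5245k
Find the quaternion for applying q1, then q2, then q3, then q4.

q2 · q1 = -0.9877 + 0.0903i - 0.0903j + 0.0903k
q3 · q2 · q1 = 0.8998 - 0.2548i - 0.125j - 0.3312k
q4 · q3 · q2 · q1 = 0.227 - 0.7713i - 0.269j + 0.5303k
0.227 - 0.7713i - 0.269j + 0.5303k


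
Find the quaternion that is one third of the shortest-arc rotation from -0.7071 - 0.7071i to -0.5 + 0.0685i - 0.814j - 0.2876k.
-0.7674 - 0.5238i - 0.3487j - 0.1232k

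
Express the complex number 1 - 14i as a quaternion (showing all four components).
1 - 14i + 0j + 0k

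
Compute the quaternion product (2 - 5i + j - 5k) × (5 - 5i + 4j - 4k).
-39 - 19i + 18j - 48k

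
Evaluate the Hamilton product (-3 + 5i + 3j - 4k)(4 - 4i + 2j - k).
-2 + 37i + 27j + 9k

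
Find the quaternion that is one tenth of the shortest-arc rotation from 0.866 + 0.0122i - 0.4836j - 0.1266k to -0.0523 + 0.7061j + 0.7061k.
0.8171 + 0.0114i - 0.5388j - 0.2046k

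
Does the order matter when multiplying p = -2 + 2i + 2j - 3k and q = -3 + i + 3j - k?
Yes: pq = -5 - i - 13j + 15k ≠ -5 - 15i - 11j + 7k = qp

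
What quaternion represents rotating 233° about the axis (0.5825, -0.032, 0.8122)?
-0.4462 + 0.5213i - 0.0286j + 0.7269k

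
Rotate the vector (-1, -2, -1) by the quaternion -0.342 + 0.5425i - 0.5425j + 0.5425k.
(-0.347, 1.532, 1.879)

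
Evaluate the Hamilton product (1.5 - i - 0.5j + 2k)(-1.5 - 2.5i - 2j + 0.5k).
-6.75 + 1.5i - 6.75j - 1.5k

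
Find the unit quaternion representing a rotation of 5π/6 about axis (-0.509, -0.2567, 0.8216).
0.2588 - 0.4917i - 0.248j + 0.7936k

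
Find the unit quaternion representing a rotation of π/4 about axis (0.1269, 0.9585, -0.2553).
0.9239 + 0.0486i + 0.3668j - 0.0977k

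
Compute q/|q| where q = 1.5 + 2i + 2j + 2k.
0.3974 + 0.5298i + 0.5298j + 0.5298k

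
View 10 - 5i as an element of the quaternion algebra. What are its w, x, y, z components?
10 - 5i + 0j + 0k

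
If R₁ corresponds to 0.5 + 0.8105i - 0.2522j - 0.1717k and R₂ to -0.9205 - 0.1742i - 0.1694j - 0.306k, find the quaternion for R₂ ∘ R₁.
-0.4143 - 0.8813i - 0.1305j + 0.1863k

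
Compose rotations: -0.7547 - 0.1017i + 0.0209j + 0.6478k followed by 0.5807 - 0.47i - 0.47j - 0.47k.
-0.1718 + 0.001i + 0.7191j + 0.6733k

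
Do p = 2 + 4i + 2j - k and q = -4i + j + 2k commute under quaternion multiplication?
No: pq = 16 - 3i - 2j + 16k ≠ 16 - 13i + 6j - 8k = qp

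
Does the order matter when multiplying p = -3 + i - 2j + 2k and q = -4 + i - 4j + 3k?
Yes: pq = -3 - 5i + 19j - 19k ≠ -3 - 9i + 21j - 15k = qp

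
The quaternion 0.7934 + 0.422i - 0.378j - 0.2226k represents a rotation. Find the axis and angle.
axis = (0.6933, -0.621, -0.3657), θ = 75°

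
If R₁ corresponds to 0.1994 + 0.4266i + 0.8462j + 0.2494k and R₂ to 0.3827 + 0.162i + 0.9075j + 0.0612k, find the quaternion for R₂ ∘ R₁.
-0.776 + 0.3701i + 0.4905j - 0.1424k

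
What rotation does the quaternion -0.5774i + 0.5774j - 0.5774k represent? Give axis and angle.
axis = (-√3/3, √3/3, -√3/3), θ = π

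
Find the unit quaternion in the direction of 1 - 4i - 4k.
0.1741 - 0.6963i - 0.6963k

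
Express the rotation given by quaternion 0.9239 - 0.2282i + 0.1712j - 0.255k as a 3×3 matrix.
[[0.8113, 0.3931, 0.4327], [-0.5493, 0.7658, 0.3344], [-0.2, -0.509, 0.8372]]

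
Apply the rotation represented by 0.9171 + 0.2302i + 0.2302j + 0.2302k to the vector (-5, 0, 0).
(-3.94, -2.641, 1.581)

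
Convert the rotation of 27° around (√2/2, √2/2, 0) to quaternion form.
0.9724 + 0.1651i + 0.1651j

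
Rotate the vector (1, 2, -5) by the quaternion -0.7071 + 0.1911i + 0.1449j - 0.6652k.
(0.598, 0.693, -5.4)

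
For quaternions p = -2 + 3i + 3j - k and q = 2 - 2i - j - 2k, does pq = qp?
No: pq = 3 + 3i + 16j + 5k ≠ 3 + 17i - k = qp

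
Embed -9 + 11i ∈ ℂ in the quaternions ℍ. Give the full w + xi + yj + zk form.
-9 + 11i + 0j + 0k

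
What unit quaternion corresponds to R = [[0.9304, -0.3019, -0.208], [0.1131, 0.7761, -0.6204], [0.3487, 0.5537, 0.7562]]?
0.9304 + 0.3155i - 0.1496j + 0.1115k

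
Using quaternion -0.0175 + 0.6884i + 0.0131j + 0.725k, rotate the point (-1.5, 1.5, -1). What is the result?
(-0.855, -1.531, -1.557)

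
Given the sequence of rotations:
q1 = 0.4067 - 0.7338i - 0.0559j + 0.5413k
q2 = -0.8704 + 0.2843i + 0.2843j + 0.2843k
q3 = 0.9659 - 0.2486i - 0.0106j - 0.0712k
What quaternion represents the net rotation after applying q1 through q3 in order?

q2 · q1 = -0.2834 + 0.9241i - 0.1982j - 0.1628k
q3 · q2 · q1 = -0.0577 + 0.9507i - 0.2947j - 0.078k
-0.0577 + 0.9507i - 0.2947j - 0.078k


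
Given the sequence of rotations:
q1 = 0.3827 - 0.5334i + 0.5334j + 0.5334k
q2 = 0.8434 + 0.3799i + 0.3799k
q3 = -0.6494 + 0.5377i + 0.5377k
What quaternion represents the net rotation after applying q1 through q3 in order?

q2 · q1 = 0.3228 - 0.5071i + 0.0446j + 0.7979k
q3 · q2 · q1 = -0.366 + 0.4789i - 0.7307j - 0.3206k
-0.366 + 0.4789i - 0.7307j - 0.3206k


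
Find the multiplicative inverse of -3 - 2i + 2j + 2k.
-0.1429 + 0.0952i - 0.0952j - 0.0952k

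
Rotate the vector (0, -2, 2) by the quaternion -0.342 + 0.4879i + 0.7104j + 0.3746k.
(-2.14, 1.245, -1.368)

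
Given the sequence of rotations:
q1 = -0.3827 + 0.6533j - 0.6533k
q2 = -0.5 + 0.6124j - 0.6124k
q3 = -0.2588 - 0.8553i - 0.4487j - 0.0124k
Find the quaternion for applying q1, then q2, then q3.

q2 · q1 = -0.6088 - 0.561j + 0.561k
q3 · q2 · q1 = -0.0872 + 0.262i + 0.8982j + 0.3422k
-0.0872 + 0.262i + 0.8982j + 0.3422k


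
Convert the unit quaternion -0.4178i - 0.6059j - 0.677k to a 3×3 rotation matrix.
[[-0.6509, 0.5063, 0.5657], [0.5063, -0.2658, 0.8204], [0.5657, 0.8204, -0.0833]]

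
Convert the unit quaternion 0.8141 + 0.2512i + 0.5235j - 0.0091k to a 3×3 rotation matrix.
[[0.4517, 0.2778, 0.8478], [0.2482, 0.8736, -0.4185], [-0.8569, 0.3995, 0.3257]]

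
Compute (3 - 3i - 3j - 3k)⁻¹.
0.0833 + 0.0833i + 0.0833j + 0.0833k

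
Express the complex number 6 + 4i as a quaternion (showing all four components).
6 + 4i + 0j + 0k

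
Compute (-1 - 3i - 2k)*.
-1 + 3i + 2k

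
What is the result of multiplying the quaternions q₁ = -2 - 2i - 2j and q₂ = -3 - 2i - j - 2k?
14i + 4j + 2k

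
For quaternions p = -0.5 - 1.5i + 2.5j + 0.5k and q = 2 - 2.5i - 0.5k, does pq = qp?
No: pq = -4.5 - 3i + 3j + 7.5k ≠ -4.5 - 0.5i + 7j - 5k = qp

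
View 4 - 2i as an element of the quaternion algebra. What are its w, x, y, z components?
4 - 2i + 0j + 0k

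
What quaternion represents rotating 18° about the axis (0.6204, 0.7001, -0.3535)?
0.9877 + 0.0971i + 0.1095j - 0.0553k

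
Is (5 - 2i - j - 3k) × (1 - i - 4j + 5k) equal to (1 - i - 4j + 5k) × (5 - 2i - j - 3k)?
No: pq = 14 - 24i - 8j + 29k ≠ 14 + 10i - 34j + 15k = qp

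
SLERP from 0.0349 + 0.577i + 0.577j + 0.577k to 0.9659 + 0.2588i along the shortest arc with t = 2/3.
0.8002 + 0.4719i + 0.2617j + 0.2617k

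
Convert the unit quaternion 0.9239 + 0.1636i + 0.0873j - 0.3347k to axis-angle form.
axis = (0.4276, 0.2282, -0.8747), θ = π/4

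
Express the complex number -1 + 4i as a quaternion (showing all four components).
-1 + 4i + 0j + 0k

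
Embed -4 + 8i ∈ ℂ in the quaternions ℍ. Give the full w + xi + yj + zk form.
-4 + 8i + 0j + 0k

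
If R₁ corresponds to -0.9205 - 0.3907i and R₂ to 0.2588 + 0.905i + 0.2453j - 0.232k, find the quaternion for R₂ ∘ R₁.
0.1154 - 0.9342i - 0.1352j + 0.3094k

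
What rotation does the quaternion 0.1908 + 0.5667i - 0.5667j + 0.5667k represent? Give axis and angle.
axis = (√3/3, -√3/3, √3/3), θ = 158°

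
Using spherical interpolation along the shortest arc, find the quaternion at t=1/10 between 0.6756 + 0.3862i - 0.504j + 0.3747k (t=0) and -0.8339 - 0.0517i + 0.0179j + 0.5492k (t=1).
0.7437 + 0.3711i - 0.4781j + 0.284k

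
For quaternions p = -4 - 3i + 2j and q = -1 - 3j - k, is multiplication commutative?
No: pq = 10 + i + 7j + 13k ≠ 10 + 5i + 13j - 5k = qp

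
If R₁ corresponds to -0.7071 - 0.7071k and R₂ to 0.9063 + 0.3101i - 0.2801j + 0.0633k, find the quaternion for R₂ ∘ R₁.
-0.5961 - 0.0212i + 0.4173j - 0.6856k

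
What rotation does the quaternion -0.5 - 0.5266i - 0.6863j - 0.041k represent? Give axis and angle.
axis = (-0.6081, -0.7925, -0.0473), θ = 4π/3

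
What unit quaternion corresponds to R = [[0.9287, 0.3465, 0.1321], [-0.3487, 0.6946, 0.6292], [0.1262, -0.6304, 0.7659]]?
0.9205 - 0.3421i + 0.0016j - 0.1888k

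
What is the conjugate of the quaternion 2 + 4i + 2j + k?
2 - 4i - 2j - k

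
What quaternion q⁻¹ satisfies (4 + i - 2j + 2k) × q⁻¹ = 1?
0.16 - 0.04i + 0.08j - 0.08k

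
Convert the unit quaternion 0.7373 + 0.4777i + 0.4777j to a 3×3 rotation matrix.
[[0.5436, 0.4564, 0.7044], [0.4564, 0.5436, -0.7044], [-0.7044, 0.7044, 0.0872]]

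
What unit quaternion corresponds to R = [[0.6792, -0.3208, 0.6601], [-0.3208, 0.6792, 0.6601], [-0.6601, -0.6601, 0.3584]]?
0.8241 - 0.4005i + 0.4005j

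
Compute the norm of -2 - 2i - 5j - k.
√34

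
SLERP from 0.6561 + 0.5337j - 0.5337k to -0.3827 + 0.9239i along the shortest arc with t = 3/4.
0.5492 - 0.7968i + 0.1783j - 0.1783k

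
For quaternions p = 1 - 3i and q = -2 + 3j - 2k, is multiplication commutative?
No: pq = -2 + 6i - 3j - 11k ≠ -2 + 6i + 9j + 7k = qp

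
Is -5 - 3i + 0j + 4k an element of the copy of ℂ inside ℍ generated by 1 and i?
No. The quaternion -5 - 3i + 4k has j-coefficient y = 0 and k-coefficient z = 4, not both zero, so it does not lie in the complex subalgebra spanned by 1 and i.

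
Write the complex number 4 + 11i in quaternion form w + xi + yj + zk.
4 + 11i + 0j + 0k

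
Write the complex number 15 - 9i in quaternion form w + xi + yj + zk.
15 - 9i + 0j + 0k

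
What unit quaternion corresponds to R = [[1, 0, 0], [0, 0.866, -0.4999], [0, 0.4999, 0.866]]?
0.9659 + 0.2588i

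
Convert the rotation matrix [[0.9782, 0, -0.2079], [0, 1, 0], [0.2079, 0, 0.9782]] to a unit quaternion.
0.9945 - 0.1045j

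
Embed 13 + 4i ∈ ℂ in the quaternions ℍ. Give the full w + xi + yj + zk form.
13 + 4i + 0j + 0k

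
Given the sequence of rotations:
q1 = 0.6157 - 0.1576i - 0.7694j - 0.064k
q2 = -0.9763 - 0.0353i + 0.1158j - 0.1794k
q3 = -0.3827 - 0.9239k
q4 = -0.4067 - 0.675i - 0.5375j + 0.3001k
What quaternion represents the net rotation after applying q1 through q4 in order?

q2 · q1 = -0.5291 - 0.0133i + 0.8485j - 0.0026k
q3 · q2 · q1 = 0.2001 + 0.789i - 0.3124j + 0.4898k
q4 · q3 · q2 · q1 = 0.1363 - 0.6255i + 0.5869j + 0.4958k
0.1363 - 0.6255i + 0.5869j + 0.4958k


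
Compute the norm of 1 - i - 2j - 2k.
√10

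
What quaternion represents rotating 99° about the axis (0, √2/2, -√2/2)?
0.6494 + 0.5377j - 0.5377k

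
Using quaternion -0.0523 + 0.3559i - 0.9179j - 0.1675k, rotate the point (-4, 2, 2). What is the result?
(1.577, 4.614, -0.475)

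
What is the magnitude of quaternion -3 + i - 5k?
√35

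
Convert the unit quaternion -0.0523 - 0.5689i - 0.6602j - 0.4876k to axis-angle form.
axis = (-0.5697, -0.6611, -0.4883), θ = 186°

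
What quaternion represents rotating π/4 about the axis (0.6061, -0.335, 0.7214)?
0.9239 + 0.2319i - 0.1282j + 0.2761k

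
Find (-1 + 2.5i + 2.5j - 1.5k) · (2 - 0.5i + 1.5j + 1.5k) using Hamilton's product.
-2.25 + 11.5i + 0.5j + 0.5k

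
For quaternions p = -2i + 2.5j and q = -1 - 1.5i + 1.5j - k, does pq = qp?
No: pq = -6.75 - 0.5i - 4.5j + 0.75k ≠ -6.75 + 4.5i - 0.5j - 0.75k = qp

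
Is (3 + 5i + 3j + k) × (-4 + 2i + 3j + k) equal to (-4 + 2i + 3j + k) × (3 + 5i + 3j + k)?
No: pq = -32 - 14i - 6j + 8k ≠ -32 - 14i - 10k = qp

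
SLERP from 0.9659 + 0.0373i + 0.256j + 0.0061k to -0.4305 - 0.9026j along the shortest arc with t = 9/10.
0.507 + 0.0042i + 0.862j + 0.0007k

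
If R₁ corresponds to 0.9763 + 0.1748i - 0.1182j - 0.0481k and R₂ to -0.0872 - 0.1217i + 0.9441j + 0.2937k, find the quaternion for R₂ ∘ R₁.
0.0619 - 0.1448i + 0.9775j + 0.1403k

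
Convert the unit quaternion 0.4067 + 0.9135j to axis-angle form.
axis = (0, 1, 0), θ = 132°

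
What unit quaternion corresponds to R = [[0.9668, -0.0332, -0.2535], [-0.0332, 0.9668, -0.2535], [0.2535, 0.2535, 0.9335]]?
0.9832 + 0.1289i - 0.1289j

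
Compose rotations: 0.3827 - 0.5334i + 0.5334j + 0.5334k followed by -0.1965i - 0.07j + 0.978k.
-0.5891 - 0.6342i - 0.4436j + 0.2321k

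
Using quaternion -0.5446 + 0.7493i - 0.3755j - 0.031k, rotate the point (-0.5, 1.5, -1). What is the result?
(-1.615, -0.762, -0.557)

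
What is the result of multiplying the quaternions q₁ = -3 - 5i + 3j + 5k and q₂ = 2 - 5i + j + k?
-39 + 3i - 17j + 17k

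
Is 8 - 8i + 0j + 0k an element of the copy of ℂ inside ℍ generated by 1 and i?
Yes. The quaternion 8 - 8i has j- and k-coefficients y = z = 0, so it lies in the complex subalgebra spanned by 1 and i.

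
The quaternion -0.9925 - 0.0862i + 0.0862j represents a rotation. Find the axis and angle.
axis = (-√2/2, √2/2, 0), θ = 346°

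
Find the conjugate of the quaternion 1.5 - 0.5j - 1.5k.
1.5 + 0.5j + 1.5k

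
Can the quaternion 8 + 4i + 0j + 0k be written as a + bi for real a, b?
Yes. The quaternion 8 + 4i has j- and k-coefficients y = z = 0, so it lies in the complex subalgebra spanned by 1 and i.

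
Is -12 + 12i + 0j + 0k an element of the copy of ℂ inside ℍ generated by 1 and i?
Yes. The quaternion -12 + 12i has j- and k-coefficients y = z = 0, so it lies in the complex subalgebra spanned by 1 and i.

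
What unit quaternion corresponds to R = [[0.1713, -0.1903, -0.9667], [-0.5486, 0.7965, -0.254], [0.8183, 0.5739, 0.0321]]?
0.7071 + 0.2927i - 0.6311j - 0.1267k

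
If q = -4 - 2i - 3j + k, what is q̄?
-4 + 2i + 3j - k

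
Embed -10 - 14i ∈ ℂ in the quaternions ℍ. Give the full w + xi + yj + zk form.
-10 - 14i + 0j + 0k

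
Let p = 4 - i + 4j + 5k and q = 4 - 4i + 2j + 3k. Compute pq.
-11 - 18i + 7j + 46k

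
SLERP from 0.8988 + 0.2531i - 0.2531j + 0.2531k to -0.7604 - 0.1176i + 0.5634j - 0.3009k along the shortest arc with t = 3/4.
0.8057 + 0.1538i - 0.4915j + 0.2926k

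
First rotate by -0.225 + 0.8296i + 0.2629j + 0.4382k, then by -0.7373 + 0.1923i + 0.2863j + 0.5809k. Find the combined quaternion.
-0.3235 - 0.6822i + 0.1394j - 0.6407k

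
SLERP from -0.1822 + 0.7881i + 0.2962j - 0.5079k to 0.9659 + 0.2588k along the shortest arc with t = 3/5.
-0.788 + 0.3995i + 0.1501j - 0.4438k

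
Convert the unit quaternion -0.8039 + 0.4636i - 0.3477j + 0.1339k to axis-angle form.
axis = (0.7795, -0.5846, 0.2251), θ = 287°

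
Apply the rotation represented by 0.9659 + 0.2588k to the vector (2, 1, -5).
(1.232, 1.866, -5)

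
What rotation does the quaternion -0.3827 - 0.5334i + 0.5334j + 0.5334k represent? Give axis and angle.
axis = (-√3/3, √3/3, √3/3), θ = 5π/4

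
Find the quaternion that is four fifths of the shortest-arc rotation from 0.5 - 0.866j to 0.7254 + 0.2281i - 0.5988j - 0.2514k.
0.6929 + 0.1852i - 0.6663j - 0.2041k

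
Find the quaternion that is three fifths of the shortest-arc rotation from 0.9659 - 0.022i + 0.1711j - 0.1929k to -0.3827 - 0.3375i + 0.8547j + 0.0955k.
0.788 + 0.2377i - 0.5415j - 0.1714k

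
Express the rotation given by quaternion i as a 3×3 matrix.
[[1, 0, 0], [0, -1, 0], [0, 0, -1]]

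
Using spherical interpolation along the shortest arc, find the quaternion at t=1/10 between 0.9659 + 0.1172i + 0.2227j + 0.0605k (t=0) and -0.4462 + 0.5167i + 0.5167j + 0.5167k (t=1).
0.9888 + 0.0414i + 0.1427j - 0.013k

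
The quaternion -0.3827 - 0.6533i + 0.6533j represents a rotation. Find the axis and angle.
axis = (-√2/2, √2/2, 0), θ = 5π/4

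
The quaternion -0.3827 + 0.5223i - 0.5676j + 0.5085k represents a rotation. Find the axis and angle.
axis = (0.5653, -0.6144, 0.5504), θ = 5π/4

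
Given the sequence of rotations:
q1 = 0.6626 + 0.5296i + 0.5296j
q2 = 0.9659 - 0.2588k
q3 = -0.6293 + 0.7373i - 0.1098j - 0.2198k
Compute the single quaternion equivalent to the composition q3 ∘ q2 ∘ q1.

q2 · q1 = 0.64 + 0.6486i + 0.3745j - 0.1715k
q3 · q2 · q1 = -0.8775 + 0.1649i - 0.3221j + 0.3146k
-0.8775 + 0.1649i - 0.3221j + 0.3146k


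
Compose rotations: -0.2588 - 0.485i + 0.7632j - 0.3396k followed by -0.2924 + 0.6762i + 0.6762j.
-0.1124 - 0.2628i - 0.1685j + 0.9433k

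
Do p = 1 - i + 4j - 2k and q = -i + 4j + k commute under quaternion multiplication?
No: pq = -15 + 11i + 7j + k ≠ -15 - 13i + j + k = qp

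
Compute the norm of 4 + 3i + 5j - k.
√51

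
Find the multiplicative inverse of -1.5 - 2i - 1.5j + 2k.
-0.12 + 0.16i + 0.12j - 0.16k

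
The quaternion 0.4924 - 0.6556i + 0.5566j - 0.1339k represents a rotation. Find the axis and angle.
axis = (-0.7532, 0.6395, -0.1538), θ = 121°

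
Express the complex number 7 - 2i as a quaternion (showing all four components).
7 - 2i + 0j + 0k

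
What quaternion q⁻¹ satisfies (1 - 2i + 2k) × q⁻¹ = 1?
0.1111 + 0.2222i - 0.2222k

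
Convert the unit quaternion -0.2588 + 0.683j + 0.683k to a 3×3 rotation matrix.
[[-0.866, 0.3535, -0.3535], [-0.3535, 0.067, 0.933], [0.3535, 0.933, 0.067]]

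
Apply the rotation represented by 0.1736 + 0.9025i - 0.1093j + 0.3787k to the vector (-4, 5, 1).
(-3.755, -4.712, -2.386)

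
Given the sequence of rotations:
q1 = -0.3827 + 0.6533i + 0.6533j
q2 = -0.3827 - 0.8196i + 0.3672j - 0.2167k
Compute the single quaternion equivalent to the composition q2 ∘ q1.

q2 · q1 = 0.442 + 0.2052i - 0.5321j - 0.6924k
0.442 + 0.2052i - 0.5321j - 0.6924k


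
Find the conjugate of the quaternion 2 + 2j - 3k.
2 - 2j + 3k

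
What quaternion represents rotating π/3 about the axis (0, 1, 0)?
0.866 + 0.5j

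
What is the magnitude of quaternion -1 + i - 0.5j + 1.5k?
2.121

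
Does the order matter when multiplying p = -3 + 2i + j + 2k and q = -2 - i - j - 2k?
Yes: pq = 13 - i + 3j + k ≠ 13 - i - j + 3k = qp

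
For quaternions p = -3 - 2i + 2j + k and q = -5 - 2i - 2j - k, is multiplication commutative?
No: pq = 16 + 16i - 8j + 6k ≠ 16 + 16i - 10k = qp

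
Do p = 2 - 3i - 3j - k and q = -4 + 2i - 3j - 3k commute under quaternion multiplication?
No: pq = -14 + 22i - 5j + 13k ≠ -14 + 10i + 17j - 17k = qp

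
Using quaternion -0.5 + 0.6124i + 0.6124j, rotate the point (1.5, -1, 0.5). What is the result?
(-0.681, 1.181, 1.281)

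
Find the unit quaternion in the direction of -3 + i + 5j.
-0.5071 + 0.169i + 0.8452j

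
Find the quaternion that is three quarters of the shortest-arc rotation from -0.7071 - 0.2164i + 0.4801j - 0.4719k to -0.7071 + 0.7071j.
-0.7297 - 0.057i + 0.6699j - 0.1243k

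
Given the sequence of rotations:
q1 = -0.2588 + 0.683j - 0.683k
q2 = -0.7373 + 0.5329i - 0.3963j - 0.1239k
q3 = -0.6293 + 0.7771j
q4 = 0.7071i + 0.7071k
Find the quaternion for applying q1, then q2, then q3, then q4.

q2 · q1 = 0.3769 + 0.2174i - 0.037j + 0.8996k
q3 · q2 · q1 = -0.2084 + 0.5623i + 0.3162j - 0.7351k
q4 · q3 · q2 · q1 = 0.1222 - 0.3709i + 0.9174j + 0.0762k
0.1222 - 0.3709i + 0.9174j + 0.0762k


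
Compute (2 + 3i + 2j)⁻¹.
0.1176 - 0.1765i - 0.1176j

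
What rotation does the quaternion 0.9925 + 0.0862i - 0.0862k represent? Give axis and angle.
axis = (√2/2, 0, -√2/2), θ = 14°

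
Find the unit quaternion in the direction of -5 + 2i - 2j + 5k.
-0.6565 + 0.2626i - 0.2626j + 0.6565k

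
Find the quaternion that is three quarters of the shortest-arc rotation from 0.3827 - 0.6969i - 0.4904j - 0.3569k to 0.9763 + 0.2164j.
0.9655 - 0.2309i + 0.0234j - 0.1183k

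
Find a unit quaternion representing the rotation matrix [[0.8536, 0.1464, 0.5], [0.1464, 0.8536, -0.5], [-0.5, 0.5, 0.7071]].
0.9239 + 0.2706i + 0.2706j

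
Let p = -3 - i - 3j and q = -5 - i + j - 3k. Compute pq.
17 + 17i + 9j + 5k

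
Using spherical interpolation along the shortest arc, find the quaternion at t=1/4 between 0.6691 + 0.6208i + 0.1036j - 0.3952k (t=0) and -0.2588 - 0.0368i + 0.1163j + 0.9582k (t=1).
0.6151 + 0.5115i + 0.0497j - 0.598k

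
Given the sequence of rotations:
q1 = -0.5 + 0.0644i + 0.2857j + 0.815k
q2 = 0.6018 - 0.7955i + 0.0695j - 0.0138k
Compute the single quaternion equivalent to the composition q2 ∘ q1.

q2 · q1 = -0.2583 + 0.4971i + 0.7846j + 0.2656k
-0.2583 + 0.4971i + 0.7846j + 0.2656k


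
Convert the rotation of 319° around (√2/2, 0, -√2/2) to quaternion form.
-0.9367 + 0.2476i - 0.2476k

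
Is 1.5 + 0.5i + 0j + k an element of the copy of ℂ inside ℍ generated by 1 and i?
No. The quaternion 1.5 + 0.5i + k has j-coefficient y = 0 and k-coefficient z = 1, not both zero, so it does not lie in the complex subalgebra spanned by 1 and i.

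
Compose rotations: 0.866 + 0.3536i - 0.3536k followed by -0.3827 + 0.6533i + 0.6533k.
-0.3314 + 0.4304i + 0.462j + 0.7011k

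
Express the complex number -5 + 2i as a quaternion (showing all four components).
-5 + 2i + 0j + 0k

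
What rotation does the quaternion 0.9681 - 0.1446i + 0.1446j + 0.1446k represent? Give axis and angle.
axis = (-√3/3, √3/3, √3/3), θ = 29°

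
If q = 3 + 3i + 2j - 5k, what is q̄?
3 - 3i - 2j + 5k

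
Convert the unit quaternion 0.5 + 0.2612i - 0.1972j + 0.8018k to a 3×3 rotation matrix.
[[-0.3635, -0.9048, 0.2217], [0.6988, -0.4222, -0.5774], [0.6161, -0.055, 0.7858]]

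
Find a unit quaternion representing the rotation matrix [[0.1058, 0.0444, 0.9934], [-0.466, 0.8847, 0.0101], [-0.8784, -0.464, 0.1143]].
0.7254 - 0.1634i + 0.6451j - 0.1759k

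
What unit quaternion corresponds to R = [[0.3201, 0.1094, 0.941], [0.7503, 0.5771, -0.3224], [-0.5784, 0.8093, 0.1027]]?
0.7071 + 0.4001i + 0.5372j + 0.2266k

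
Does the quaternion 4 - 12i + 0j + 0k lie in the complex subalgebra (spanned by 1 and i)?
Yes. The quaternion 4 - 12i has j- and k-coefficients y = z = 0, so it lies in the complex subalgebra spanned by 1 and i.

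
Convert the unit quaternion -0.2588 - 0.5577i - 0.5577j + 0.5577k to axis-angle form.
axis = (-√3/3, -√3/3, √3/3), θ = 7π/6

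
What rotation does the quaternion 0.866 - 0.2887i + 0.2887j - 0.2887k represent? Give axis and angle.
axis = (-√3/3, √3/3, -√3/3), θ = π/3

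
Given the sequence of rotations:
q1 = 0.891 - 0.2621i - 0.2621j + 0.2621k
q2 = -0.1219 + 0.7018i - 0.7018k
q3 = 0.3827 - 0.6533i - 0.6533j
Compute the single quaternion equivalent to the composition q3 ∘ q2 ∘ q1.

q2 · q1 = 0.2593 + 0.4733i + 0.0319j - 0.8412k
q3 · q2 · q1 = 0.4293 + 0.5613i - 0.7067j - 0.0336k
0.4293 + 0.5613i - 0.7067j - 0.0336k


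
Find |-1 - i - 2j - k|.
√7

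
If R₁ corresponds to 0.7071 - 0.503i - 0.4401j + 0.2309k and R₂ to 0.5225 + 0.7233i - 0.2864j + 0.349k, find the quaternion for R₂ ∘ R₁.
0.5267 + 0.3361i - 0.775j - 0.095k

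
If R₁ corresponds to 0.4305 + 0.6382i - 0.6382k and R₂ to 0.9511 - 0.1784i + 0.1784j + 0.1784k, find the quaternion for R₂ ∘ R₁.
0.6372 + 0.4163i + 0.0768j - 0.644k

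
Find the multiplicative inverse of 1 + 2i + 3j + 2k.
0.0556 - 0.1111i - 0.1667j - 0.1111k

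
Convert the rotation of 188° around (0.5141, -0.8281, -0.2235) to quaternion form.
-0.0698 + 0.5128i - 0.8261j - 0.223k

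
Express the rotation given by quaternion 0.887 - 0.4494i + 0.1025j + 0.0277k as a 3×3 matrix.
[[0.9775, -0.1413, 0.1569], [-0.043, 0.5945, 0.8029], [-0.2067, -0.7916, 0.5751]]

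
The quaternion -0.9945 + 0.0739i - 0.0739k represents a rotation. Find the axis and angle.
axis = (√2/2, 0, -√2/2), θ = 348°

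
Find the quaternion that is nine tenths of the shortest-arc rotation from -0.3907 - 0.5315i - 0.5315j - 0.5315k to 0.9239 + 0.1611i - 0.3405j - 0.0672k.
-0.9401 - 0.2275i + 0.2538j - 0.0084k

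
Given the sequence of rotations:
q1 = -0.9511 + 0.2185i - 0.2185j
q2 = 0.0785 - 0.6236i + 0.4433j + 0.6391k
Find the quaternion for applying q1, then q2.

q2 · q1 = 0.1585 + 0.7499i - 0.2991j - 0.5685k
0.1585 + 0.7499i - 0.2991j - 0.5685k


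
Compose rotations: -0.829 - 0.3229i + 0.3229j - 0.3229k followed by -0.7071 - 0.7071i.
0.3579 + 0.8145i - 0.4566j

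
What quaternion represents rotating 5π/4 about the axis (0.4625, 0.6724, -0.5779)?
-0.3827 + 0.4273i + 0.6212j - 0.5339k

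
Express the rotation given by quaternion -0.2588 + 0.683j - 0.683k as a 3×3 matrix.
[[-0.866, -0.3535, -0.3535], [0.3535, 0.067, -0.933], [0.3535, -0.933, 0.067]]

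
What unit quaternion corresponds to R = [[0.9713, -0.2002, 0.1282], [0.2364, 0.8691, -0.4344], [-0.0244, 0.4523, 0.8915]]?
0.9659 + 0.2295i + 0.0395j + 0.113k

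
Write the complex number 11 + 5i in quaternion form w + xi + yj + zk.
11 + 5i + 0j + 0k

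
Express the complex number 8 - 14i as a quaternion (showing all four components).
8 - 14i + 0j + 0k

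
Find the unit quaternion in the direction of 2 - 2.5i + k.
0.5963 - 0.7454i + 0.2981k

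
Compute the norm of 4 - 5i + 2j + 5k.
√70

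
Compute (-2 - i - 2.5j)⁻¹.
-0.1778 + 0.0889i + 0.2222j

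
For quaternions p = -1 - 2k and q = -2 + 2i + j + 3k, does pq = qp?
No: pq = 8 - 5j + k ≠ 8 - 4i + 3j + k = qp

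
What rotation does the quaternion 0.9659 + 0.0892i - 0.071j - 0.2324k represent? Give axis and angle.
axis = (0.3446, -0.2743, -0.8978), θ = π/6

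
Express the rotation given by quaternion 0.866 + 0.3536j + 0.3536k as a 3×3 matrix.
[[0.4999, -0.6124, 0.6124], [0.6124, 0.7499, 0.2501], [-0.6124, 0.2501, 0.7499]]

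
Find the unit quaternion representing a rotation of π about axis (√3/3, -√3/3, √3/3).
0.5774i - 0.5774j + 0.5774k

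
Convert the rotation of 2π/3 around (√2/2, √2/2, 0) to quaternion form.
0.5 + 0.6124i + 0.6124j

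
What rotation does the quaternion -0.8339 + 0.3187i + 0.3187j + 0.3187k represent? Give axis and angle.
axis = (√3/3, √3/3, √3/3), θ = 293°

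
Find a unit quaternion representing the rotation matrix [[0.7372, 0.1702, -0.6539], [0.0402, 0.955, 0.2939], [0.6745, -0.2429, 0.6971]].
0.9205 - 0.1458i - 0.3608j - 0.0353k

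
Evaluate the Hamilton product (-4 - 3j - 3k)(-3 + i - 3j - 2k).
-3 - 7i + 18j + 20k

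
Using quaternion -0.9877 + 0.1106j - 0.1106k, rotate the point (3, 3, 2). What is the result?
(1.761, 3.533, 2.533)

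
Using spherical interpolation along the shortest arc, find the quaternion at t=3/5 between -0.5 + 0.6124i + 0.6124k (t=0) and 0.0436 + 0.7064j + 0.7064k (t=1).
-0.2126 + 0.2976i + 0.4923j + 0.7899k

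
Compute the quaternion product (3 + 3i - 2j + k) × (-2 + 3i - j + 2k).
-19 - 2j + 7k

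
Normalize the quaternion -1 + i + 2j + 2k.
-0.3162 + 0.3162i + 0.6325j + 0.6325k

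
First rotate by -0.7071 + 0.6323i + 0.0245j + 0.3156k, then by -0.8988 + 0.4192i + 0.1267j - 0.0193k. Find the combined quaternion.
0.3735 - 0.8243i - 0.2561j - 0.3399k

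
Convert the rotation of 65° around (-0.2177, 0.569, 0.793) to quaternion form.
0.8434 - 0.117i + 0.3057j + 0.4261k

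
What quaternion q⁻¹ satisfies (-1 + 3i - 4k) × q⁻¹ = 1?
-0.0385 - 0.1154i + 0.1538k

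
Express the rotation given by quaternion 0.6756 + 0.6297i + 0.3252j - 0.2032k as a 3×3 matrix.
[[0.7059, 0.6841, 0.1835], [0.135, 0.1244, -0.983], [-0.6953, 0.7187, -0.0046]]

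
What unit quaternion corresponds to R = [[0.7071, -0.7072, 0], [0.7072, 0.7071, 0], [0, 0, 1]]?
0.9239 + 0.3827k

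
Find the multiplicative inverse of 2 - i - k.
0.3333 + 0.1667i + 0.1667k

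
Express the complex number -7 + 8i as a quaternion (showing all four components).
-7 + 8i + 0j + 0k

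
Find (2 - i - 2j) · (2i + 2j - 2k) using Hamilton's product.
6 + 8i + 2j - 2k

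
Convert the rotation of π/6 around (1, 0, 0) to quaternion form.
0.9659 + 0.2588i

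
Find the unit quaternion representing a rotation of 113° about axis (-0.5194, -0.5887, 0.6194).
0.5519 - 0.4331i - 0.4909j + 0.5165k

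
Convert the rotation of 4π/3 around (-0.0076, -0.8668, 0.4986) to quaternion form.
-0.5 - 0.0066i - 0.7507j + 0.4318k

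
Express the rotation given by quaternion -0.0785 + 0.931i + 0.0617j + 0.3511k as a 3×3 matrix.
[[0.7458, 0.17, 0.6441], [0.0598, -0.9801, 0.1895], [0.6634, -0.1028, -0.7411]]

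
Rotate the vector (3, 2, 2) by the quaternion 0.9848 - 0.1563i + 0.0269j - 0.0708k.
(3.378, 2.047, 1.184)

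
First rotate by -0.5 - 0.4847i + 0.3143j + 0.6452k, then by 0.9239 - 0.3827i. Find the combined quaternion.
-0.6474 - 0.2565i + 0.5373j + 0.4758k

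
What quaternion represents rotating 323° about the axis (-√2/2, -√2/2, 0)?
-0.9483 - 0.2244i - 0.2244j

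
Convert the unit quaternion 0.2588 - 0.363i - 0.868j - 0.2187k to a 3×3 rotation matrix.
[[-0.6025, 0.7434, -0.2905], [0.517, 0.6408, 0.5676], [0.6081, 0.1918, -0.7704]]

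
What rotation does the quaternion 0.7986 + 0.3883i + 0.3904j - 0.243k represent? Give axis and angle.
axis = (0.6452, 0.6487, -0.4037), θ = 74°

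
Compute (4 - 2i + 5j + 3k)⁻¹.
0.0741 + 0.037i - 0.0926j - 0.0556k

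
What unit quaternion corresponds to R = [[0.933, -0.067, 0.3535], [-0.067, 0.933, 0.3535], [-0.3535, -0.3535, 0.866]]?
0.9659 - 0.183i + 0.183j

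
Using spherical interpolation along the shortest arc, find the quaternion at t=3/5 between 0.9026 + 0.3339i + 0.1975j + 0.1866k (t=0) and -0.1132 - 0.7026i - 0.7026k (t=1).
0.5066 + 0.64i + 0.0939j + 0.57k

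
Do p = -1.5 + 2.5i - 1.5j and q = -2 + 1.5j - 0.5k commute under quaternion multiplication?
No: pq = 5.25 - 4.25i + 2j + 4.5k ≠ 5.25 - 5.75i - 0.5j - 3k = qp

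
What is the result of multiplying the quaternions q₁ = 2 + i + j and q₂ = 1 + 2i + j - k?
-1 + 4i + 4j - 3k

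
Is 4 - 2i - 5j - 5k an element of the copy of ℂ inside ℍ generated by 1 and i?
No. The quaternion 4 - 2i - 5j - 5k has j-coefficient y = -5 and k-coefficient z = -5, not both zero, so it does not lie in the complex subalgebra spanned by 1 and i.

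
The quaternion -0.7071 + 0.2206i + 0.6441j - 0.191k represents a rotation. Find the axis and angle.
axis = (0.312, 0.9109, -0.2701), θ = 3π/2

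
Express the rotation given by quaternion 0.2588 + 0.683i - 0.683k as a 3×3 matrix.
[[0.067, 0.3535, -0.933], [-0.3535, -0.866, -0.3535], [-0.933, 0.3535, 0.067]]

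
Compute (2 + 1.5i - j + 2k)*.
2 - 1.5i + j - 2k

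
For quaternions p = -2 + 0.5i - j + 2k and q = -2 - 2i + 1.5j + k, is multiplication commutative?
No: pq = 4.5 - i - 5.5j - 7.25k ≠ 4.5 + 7i + 3.5j - 4.75k = qp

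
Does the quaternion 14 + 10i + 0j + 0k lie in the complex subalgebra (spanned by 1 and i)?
Yes. The quaternion 14 + 10i has j- and k-coefficients y = z = 0, so it lies in the complex subalgebra spanned by 1 and i.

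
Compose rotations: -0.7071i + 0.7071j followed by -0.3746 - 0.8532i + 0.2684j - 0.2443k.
-0.7931 + 0.4376i - 0.0921j - 0.4135k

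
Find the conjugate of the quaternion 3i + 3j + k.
-3i - 3j - k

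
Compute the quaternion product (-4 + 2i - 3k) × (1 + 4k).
8 + 2i - 8j - 19k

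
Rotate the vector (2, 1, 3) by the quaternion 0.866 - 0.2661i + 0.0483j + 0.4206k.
(0.108, 3.415, 1.526)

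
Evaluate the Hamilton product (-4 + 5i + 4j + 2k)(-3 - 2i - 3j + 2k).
30 + 7i - 14j - 21k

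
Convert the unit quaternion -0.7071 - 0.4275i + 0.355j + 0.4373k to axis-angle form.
axis = (-0.6046, 0.502, 0.6184), θ = 3π/2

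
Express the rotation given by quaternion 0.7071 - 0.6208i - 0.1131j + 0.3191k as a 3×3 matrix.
[[0.7708, -0.3108, -0.5561], [0.5917, 0.0256, 0.8058], [-0.2362, -0.9501, 0.2036]]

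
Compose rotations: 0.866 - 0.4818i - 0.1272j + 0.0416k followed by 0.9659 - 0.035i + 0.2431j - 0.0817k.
0.8539 - 0.496i + 0.1285j + 0.091k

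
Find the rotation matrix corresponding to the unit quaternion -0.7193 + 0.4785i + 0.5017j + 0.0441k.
[[0.4927, 0.5436, -0.6795], [0.4167, 0.5382, 0.7326], [0.7639, -0.6441, 0.0387]]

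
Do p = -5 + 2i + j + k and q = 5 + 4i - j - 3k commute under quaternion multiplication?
No: pq = -29 - 12i + 20j + 14k ≠ -29 - 8i + 26k = qp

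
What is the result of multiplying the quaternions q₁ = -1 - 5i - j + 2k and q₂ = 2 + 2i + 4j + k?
10 - 21i + 3j - 15k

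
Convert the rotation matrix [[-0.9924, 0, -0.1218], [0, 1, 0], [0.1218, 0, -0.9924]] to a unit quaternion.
-0.061 + 0.9981j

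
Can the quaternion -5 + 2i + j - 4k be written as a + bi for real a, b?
No. The quaternion -5 + 2i + j - 4k has j-coefficient y = 1 and k-coefficient z = -4, not both zero, so it does not lie in the complex subalgebra spanned by 1 and i.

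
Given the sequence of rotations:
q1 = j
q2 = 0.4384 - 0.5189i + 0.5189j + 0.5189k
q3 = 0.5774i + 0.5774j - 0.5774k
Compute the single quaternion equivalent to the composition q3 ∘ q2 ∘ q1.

q2 · q1 = -0.5189 - 0.5189i + 0.4384j - 0.5189k
q3 · q2 · q1 = -0.2531 - 0.3461i + 0.2996j + 0.8524k
-0.2531 - 0.3461i + 0.2996j + 0.8524k


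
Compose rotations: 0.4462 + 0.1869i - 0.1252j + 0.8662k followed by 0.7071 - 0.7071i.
0.4477 - 0.1834i + 0.524j + 0.701k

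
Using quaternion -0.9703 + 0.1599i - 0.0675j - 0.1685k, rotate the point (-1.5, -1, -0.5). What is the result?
(-1.091, -1.517, 0.095)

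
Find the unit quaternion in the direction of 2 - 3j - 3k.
0.4264 - 0.6396j - 0.6396k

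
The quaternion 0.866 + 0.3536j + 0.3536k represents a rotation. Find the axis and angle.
axis = (0, √2/2, √2/2), θ = π/3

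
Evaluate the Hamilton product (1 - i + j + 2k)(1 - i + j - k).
1 - 5i - j + k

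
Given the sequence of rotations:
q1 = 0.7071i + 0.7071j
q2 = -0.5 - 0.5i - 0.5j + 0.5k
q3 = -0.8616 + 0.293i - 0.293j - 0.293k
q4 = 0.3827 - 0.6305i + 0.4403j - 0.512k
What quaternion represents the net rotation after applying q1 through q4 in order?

q2 · q1 = 0.7071 - 0.7071i
q3 · q2 · q1 = -0.4021 + 0.8164i - 0.4144k
q4 · q3 · q2 · q1 = 0.1487 + 0.3835i - 0.8563j - 0.3122k
0.1487 + 0.3835i - 0.8563j - 0.3122k


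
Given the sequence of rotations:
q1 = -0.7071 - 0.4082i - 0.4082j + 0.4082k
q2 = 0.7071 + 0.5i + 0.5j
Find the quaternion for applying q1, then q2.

q2 · q1 = -0.0918 - 0.4381i - 0.8463j + 0.2886k
-0.0918 - 0.4381i - 0.8463j + 0.2886k


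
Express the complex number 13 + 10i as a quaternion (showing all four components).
13 + 10i + 0j + 0k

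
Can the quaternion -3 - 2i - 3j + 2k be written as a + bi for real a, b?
No. The quaternion -3 - 2i - 3j + 2k has j-coefficient y = -3 and k-coefficient z = 2, not both zero, so it does not lie in the complex subalgebra spanned by 1 and i.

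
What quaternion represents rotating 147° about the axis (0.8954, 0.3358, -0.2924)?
0.284 + 0.8585i + 0.322j - 0.2804k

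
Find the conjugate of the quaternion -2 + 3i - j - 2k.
-2 - 3i + j + 2k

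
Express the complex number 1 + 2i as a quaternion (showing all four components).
1 + 2i + 0j + 0k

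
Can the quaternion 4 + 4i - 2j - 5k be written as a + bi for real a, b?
No. The quaternion 4 + 4i - 2j - 5k has j-coefficient y = -2 and k-coefficient z = -5, not both zero, so it does not lie in the complex subalgebra spanned by 1 and i.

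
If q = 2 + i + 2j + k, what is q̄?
2 - i - 2j - k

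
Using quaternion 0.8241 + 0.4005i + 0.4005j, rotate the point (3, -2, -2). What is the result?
(0.076, 0.924, -4.017)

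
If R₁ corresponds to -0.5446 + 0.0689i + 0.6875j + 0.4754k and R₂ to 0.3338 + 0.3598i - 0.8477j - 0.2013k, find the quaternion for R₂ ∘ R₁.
0.4719 - 0.4376i + 0.5062j + 0.5741k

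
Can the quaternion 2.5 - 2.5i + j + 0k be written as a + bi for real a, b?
No. The quaternion 2.5 - 2.5i + j has j-coefficient y = 1 and k-coefficient z = 0, not both zero, so it does not lie in the complex subalgebra spanned by 1 and i.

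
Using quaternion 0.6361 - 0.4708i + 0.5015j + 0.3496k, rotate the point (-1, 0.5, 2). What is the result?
(-0.093, 2.083, 0.95)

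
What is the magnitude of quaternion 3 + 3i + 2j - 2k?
√26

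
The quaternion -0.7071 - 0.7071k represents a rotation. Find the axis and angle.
axis = (0, 0, -1), θ = 3π/2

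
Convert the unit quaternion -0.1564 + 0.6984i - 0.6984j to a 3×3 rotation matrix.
[[0.0245, -0.9755, 0.2185], [-0.9755, 0.0245, 0.2185], [-0.2185, -0.2185, -0.9511]]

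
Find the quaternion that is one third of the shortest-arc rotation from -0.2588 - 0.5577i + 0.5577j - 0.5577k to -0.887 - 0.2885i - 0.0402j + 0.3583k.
-0.6165 - 0.5869i + 0.4367j - 0.2913k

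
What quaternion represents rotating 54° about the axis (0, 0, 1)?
0.891 + 0.454k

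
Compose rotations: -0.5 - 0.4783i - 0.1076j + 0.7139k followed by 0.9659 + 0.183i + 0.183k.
-0.5261 - 0.5338i - 0.3221j + 0.5784k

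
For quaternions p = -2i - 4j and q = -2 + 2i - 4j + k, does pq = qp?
No: pq = -12 + 10j + 16k ≠ -12 + 8i + 6j - 16k = qp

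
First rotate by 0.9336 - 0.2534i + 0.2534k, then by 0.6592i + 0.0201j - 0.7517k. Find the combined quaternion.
0.3575 + 0.6205i + 0.0422j - 0.6967k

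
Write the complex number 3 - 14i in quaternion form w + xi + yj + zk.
3 - 14i + 0j + 0k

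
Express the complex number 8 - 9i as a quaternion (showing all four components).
8 - 9i + 0j + 0k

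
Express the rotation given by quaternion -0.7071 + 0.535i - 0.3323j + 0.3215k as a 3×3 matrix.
[[0.5724, 0.0991, 0.8139], [-0.8102, 0.2208, 0.5429], [-0.1259, -0.9703, 0.2067]]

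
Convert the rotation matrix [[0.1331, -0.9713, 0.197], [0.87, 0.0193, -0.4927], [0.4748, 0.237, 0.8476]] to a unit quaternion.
0.7071 + 0.258i - 0.0982j + 0.651k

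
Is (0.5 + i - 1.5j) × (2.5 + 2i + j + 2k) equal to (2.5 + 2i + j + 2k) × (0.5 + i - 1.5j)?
No: pq = 0.75 + 0.5i - 5.25j + 5k ≠ 0.75 + 6.5i - 1.25j - 3k = qp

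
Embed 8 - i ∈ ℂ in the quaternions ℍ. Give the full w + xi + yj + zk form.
8 - i + 0j + 0k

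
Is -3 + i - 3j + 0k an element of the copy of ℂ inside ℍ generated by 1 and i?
No. The quaternion -3 + i - 3j has j-coefficient y = -3 and k-coefficient z = 0, not both zero, so it does not lie in the complex subalgebra spanned by 1 and i.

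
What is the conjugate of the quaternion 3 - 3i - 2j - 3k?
3 + 3i + 2j + 3k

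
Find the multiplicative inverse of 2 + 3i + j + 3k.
0.087 - 0.1304i - 0.0435j - 0.1304k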